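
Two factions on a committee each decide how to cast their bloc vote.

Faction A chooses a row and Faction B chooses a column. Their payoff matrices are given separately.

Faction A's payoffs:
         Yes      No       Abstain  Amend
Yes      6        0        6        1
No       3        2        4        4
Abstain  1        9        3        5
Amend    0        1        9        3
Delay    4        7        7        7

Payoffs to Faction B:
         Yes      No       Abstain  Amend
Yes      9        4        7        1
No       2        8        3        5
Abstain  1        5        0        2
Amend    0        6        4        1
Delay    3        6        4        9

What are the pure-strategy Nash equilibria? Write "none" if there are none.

(Yes, Yes): Faction A gets 6, best alternative 4; Faction B gets 9, best alternative 7. No profitable deviation — NE.
(Yes, No): Faction A can switch to No (0 → 2). Not NE.
(Yes, Abstain): Faction A can switch to Amend (6 → 9). Not NE.
(Yes, Amend): Faction A can switch to No (1 → 4). Not NE.
(No, Yes): Faction A can switch to Yes (3 → 6). Not NE.
(No, No): Faction A can switch to Abstain (2 → 9). Not NE.
(No, Abstain): Faction A can switch to Yes (4 → 6). Not NE.
(No, Amend): Faction A can switch to Abstain (4 → 5). Not NE.
(Abstain, Yes): Faction A can switch to Yes (1 → 6). Not NE.
(Abstain, No): Faction A gets 9, best alternative 7; Faction B gets 5, best alternative 2. No profitable deviation — NE.
(Abstain, Abstain): Faction A can switch to Yes (3 → 6). Not NE.
(Abstain, Amend): Faction A can switch to Delay (5 → 7). Not NE.
(Delay, Amend): Faction A gets 7, best alternative 5; Faction B gets 9, best alternative 6. No profitable deviation — NE.
(The remaining 7 profiles each have a profitable deviation by the same check.)

The pure Nash equilibria are (Yes, Yes), (Abstain, No), (Delay, Amend).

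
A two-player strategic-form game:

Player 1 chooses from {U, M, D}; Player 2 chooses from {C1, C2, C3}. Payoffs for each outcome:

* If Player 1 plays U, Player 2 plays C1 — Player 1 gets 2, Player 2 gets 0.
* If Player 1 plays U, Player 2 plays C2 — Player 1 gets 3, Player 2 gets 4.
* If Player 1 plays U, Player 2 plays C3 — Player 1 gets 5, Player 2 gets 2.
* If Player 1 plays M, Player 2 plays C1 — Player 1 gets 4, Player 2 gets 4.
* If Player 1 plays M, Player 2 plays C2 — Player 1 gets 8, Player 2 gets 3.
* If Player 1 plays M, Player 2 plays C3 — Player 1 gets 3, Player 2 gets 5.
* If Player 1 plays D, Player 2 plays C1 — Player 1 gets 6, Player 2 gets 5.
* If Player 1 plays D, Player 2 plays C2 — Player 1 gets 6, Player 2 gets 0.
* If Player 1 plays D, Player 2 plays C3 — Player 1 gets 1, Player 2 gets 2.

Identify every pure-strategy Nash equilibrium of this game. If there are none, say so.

(U, C1): Player 1 can switch to M (2 → 4). Not NE.
(U, C2): Player 1 can switch to M (3 → 8). Not NE.
(U, C3): Player 2 can switch to C2 (2 → 4). Not NE.
(M, C1): Player 1 can switch to D (4 → 6). Not NE.
(M, C2): Player 2 can switch to C1 (3 → 4). Not NE.
(M, C3): Player 1 can switch to U (3 → 5). Not NE.
(D, C1): Player 1 gets 6, best alternative 4; Player 2 gets 5, best alternative 2. No profitable deviation — NE.
(The remaining 2 profiles each have a profitable deviation by the same check.)

The unique pure-strategy Nash equilibrium is (D, C1).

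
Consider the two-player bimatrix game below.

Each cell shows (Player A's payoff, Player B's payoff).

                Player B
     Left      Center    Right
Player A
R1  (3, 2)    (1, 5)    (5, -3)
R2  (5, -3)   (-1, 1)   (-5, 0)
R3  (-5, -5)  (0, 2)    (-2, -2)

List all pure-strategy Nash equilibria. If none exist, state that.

(R1, Left): Player A can switch to R2 (3 → 5). Not NE.
(R1, Center): Player A gets 1, best alternative 0; Player B gets 5, best alternative 2. No profitable deviation — NE.
(R1, Right): Player B can switch to Left (-3 → 2). Not NE.
(R2, Left): Player B can switch to Center (-3 → 1). Not NE.
(R2, Center): Player A can switch to R1 (-1 → 1). Not NE.
(R2, Right): Player A can switch to R1 (-5 → 5). Not NE.
(R3, Left): Player A can switch to R1 (-5 → 3). Not NE.
(The remaining 2 profiles each have a profitable deviation by the same check.)

The unique pure-strategy Nash equilibrium is (R1, Center).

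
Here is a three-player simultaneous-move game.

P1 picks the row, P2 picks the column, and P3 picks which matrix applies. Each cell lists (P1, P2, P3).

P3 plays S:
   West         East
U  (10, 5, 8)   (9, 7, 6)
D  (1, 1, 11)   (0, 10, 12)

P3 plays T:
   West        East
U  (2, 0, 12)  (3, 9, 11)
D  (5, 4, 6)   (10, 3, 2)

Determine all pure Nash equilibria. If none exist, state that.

No pure-strategy Nash equilibrium.

Check each profile: it is a Nash equilibrium iff no player can strictly gain by switching unilaterally.
(U, West, S): P2 can switch to East (5 → 7). Not NE.
(U, West, T): P1 can switch to D (2 → 5). Not NE.
(U, East, S): P3 can switch to T (6 → 11). Not NE.
(U, East, T): P1 can switch to D (3 → 10). Not NE.
(D, West, S): P1 can switch to U (1 → 10). Not NE.
(D, West, T): P3 can switch to S (6 → 11). Not NE.
(D, East, S): P1 can switch to U (0 → 9). Not NE.
(D, East, T): P2 can switch to West (3 → 4). Not NE.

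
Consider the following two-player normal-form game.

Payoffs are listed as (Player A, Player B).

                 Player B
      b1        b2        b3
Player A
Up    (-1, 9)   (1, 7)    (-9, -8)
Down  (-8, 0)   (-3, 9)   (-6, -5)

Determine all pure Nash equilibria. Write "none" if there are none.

Mark each player's best response to every combination of opponents' strategies; a profile where every player is best-responding is a pure Nash equilibrium.
Player A against b1: payoffs -1, -8 → best response Up.
Player A against b2: payoffs 1, -3 → best response Up.
Player A against b3: payoffs -9, -6 → best response Down.
Player B against Up: payoffs 9, 7, -8 → best response b1.
Player B against Down: payoffs 0, 9, -5 → best response b2.
Mutual best responses: (Up, b1).

The unique pure-strategy Nash equilibrium is (Up, b1).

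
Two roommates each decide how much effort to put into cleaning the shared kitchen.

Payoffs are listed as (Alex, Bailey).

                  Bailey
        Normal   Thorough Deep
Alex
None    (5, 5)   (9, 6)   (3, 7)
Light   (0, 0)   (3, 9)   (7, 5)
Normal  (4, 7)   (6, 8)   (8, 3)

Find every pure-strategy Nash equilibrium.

This game has no pure Nash equilibrium.

Alex against Normal: payoffs 5, 0, 4 → best response None.
Alex against Thorough: payoffs 9, 3, 6 → best response None.
Alex against Deep: payoffs 3, 7, 8 → best response Normal.
Bailey against None: payoffs 5, 6, 7 → best response Deep.
Bailey against Light: payoffs 0, 9, 5 → best response Thorough.
Bailey against Normal: payoffs 7, 8, 3 → best response Thorough.
No profile is a mutual best response for all players.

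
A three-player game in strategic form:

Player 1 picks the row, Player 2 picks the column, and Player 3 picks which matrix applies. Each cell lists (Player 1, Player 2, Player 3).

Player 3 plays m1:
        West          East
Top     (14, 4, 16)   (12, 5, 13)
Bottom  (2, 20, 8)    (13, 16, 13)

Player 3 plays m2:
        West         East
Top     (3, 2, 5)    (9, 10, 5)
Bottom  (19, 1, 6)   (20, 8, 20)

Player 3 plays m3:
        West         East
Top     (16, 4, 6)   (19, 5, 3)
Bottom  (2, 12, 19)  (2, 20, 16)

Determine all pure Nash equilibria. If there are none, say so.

Player 1 against (West, m1): payoffs 14, 2 → best response Top.
Player 1 against (West, m2): payoffs 3, 19 → best response Bottom.
Player 1 against (West, m3): payoffs 16, 2 → best response Top.
Player 1 against (East, m1): payoffs 12, 13 → best response Bottom.
Player 1 against (East, m2): payoffs 9, 20 → best response Bottom.
Player 1 against (East, m3): payoffs 19, 2 → best response Top.
Player 2 against (Top, m1): payoffs 4, 5 → best response East.
Player 2 against (Top, m2): payoffs 2, 10 → best response East.
Player 2 against (Top, m3): payoffs 4, 5 → best response East.
Player 2 against (Bottom, m1): payoffs 20, 16 → best response West.
Player 2 against (Bottom, m2): payoffs 1, 8 → best response East.
Player 2 against (Bottom, m3): payoffs 12, 20 → best response East.
Player 3 against (Top, West): payoffs 16, 5, 6 → best response m1.
Player 3 against (Top, East): payoffs 13, 5, 3 → best response m1.
Player 3 against (Bottom, West): payoffs 8, 6, 19 → best response m3.
Player 3 against (Bottom, East): payoffs 13, 20, 16 → best response m2.
Mutual best responses: (Bottom, East, m2).

The unique pure-strategy Nash equilibrium is (Bottom, East, m2).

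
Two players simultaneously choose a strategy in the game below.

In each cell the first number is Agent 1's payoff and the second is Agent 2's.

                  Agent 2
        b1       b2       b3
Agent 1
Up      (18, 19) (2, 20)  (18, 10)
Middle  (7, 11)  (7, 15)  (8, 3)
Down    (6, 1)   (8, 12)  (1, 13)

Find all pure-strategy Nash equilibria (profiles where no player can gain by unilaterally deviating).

Check each profile: it is a Nash equilibrium iff no player can strictly gain by switching unilaterally.
(Up, b1): Agent 2 can switch to b2 (19 → 20). Not NE.
(Up, b2): Agent 1 can switch to Middle (2 → 7). Not NE.
(Up, b3): Agent 2 can switch to b1 (10 → 19). Not NE.
(Middle, b1): Agent 1 can switch to Up (7 → 18). Not NE.
(Middle, b2): Agent 1 can switch to Down (7 → 8). Not NE.
(Middle, b3): Agent 1 can switch to Up (8 → 18). Not NE.
(Down, b1): Agent 1 can switch to Up (6 → 18). Not NE.
(Down, b2): Agent 2 can switch to b3 (12 → 13). Not NE.
(Down, b3): Agent 1 can switch to Up (1 → 18). Not NE.

none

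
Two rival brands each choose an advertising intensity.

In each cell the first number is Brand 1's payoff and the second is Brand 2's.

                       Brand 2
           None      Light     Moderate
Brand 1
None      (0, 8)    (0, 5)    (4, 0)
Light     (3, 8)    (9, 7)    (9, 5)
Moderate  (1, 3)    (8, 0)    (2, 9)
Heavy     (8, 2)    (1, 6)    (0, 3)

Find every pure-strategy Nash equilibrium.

For each player, find the best response to each opponent profile; mutual best responses are the pure NE.
Brand 1 against None: payoffs 0, 3, 1, 8 → best response Heavy.
Brand 1 against Light: payoffs 0, 9, 8, 1 → best response Light.
Brand 1 against Moderate: payoffs 4, 9, 2, 0 → best response Light.
Brand 2 against None: payoffs 8, 5, 0 → best response None.
Brand 2 against Light: payoffs 8, 7, 5 → best response None.
Brand 2 against Moderate: payoffs 3, 0, 9 → best response Moderate.
Brand 2 against Heavy: payoffs 2, 6, 3 → best response Light.
No profile is a mutual best response for all players.

none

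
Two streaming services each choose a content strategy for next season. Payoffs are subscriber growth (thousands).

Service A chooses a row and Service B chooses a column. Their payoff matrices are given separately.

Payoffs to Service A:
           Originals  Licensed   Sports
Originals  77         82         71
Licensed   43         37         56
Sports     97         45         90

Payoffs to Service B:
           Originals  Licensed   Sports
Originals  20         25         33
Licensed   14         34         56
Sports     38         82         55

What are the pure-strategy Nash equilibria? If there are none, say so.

No pure-strategy Nash equilibrium.

(Originals, Originals): Service A can switch to Sports (77 → 97). Not NE.
(Originals, Licensed): Service B can switch to Sports (25 → 33). Not NE.
(Originals, Sports): Service A can switch to Sports (71 → 90). Not NE.
(Licensed, Originals): Service A can switch to Originals (43 → 77). Not NE.
(Licensed, Licensed): Service A can switch to Originals (37 → 82). Not NE.
(Licensed, Sports): Service A can switch to Originals (56 → 71). Not NE.
(Sports, Originals): Service B can switch to Licensed (38 → 82). Not NE.
(Sports, Licensed): Service A can switch to Originals (45 → 82). Not NE.
(Sports, Sports): Service B can switch to Licensed (55 → 82). Not NE.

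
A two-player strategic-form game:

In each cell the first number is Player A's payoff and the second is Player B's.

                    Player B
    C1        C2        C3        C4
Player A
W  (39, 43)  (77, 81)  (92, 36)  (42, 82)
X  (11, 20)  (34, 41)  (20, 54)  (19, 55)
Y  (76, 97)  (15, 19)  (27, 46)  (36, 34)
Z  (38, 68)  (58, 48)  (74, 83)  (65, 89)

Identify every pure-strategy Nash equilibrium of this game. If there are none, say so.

(W, C1): Player A can switch to Y (39 → 76). Not NE.
(W, C2): Player B can switch to C4 (81 → 82). Not NE.
(W, C3): Player B can switch to C1 (36 → 43). Not NE.
(W, C4): Player A can switch to Z (42 → 65). Not NE.
(X, C1): Player A can switch to W (11 → 39). Not NE.
(X, C2): Player A can switch to W (34 → 77). Not NE.
(X, C3): Player A can switch to W (20 → 92). Not NE.
(X, C4): Player A can switch to W (19 → 42). Not NE.
(Y, C1): Player A gets 76, best alternative 39; Player B gets 97, best alternative 46. No profitable deviation — NE.
(Y, C2): Player A can switch to W (15 → 77). Not NE.
(Y, C3): Player A can switch to W (27 → 92). Not NE.
(Y, C4): Player A can switch to W (36 → 42). Not NE.
(Z, C1): Player A can switch to W (38 → 39). Not NE.
(Z, C4): Player A gets 65, best alternative 42; Player B gets 89, best alternative 83. No profitable deviation — NE.
(The remaining 2 profiles each have a profitable deviation by the same check.)

The pure Nash equilibria are (Y, C1), (Z, C4).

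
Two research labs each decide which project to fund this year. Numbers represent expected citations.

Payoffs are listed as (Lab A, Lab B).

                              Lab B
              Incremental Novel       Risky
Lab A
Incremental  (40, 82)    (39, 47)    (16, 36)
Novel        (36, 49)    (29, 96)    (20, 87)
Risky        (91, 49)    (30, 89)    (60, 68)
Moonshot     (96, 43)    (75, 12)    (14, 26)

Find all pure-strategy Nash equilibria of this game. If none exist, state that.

Pure NE: (Moonshot, Incremental)

Lab A against Incremental: payoffs 40, 36, 91, 96 → best response Moonshot.
Lab A against Novel: payoffs 39, 29, 30, 75 → best response Moonshot.
Lab A against Risky: payoffs 16, 20, 60, 14 → best response Risky.
Lab B against Incremental: payoffs 82, 47, 36 → best response Incremental.
Lab B against Novel: payoffs 49, 96, 87 → best response Novel.
Lab B against Risky: payoffs 49, 89, 68 → best response Novel.
Lab B against Moonshot: payoffs 43, 12, 26 → best response Incremental.
Mutual best responses: (Moonshot, Incremental).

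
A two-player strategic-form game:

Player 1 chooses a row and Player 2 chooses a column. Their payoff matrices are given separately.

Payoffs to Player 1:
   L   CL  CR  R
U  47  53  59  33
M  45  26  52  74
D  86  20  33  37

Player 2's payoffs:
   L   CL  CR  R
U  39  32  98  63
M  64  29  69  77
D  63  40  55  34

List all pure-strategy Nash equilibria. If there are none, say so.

Pure-strategy Nash equilibria: (U, CR) and (M, R) and (D, L)

Check each profile: it is a Nash equilibrium iff no player can strictly gain by switching unilaterally.
(U, L): Player 1 can switch to D (47 → 86). Not NE.
(U, CL): Player 2 can switch to L (32 → 39). Not NE.
(U, CR): Player 1 gets 59, best alternative 52; Player 2 gets 98, best alternative 63. No profitable deviation — NE.
(U, R): Player 1 can switch to M (33 → 74). Not NE.
(M, L): Player 1 can switch to U (45 → 47). Not NE.
(M, CL): Player 1 can switch to U (26 → 53). Not NE.
(M, CR): Player 1 can switch to U (52 → 59). Not NE.
(M, R): Player 1 gets 74, best alternative 37; Player 2 gets 77, best alternative 69. No profitable deviation — NE.
(D, L): Player 1 gets 86, best alternative 47; Player 2 gets 63, best alternative 55. No profitable deviation — NE.
(D, CL): Player 1 can switch to U (20 → 53). Not NE.
(D, CR): Player 1 can switch to U (33 → 59). Not NE.
(The remaining 1 profile has a profitable deviation by the same check.)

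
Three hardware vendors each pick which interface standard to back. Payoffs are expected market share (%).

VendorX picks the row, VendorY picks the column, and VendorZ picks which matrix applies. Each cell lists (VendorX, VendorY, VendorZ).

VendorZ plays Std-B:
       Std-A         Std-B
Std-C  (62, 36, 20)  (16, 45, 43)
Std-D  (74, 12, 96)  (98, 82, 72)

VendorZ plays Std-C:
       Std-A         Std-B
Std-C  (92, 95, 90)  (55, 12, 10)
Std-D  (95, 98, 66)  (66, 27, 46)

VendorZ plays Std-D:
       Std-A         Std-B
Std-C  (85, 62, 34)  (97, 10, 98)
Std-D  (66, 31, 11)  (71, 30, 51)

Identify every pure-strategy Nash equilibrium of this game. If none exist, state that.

VendorX against (Std-A, Std-B): payoffs 62, 74 → best response Std-D.
VendorX against (Std-A, Std-C): payoffs 92, 95 → best response Std-D.
VendorX against (Std-A, Std-D): payoffs 85, 66 → best response Std-C.
VendorX against (Std-B, Std-B): payoffs 16, 98 → best response Std-D.
VendorX against (Std-B, Std-C): payoffs 55, 66 → best response Std-D.
VendorX against (Std-B, Std-D): payoffs 97, 71 → best response Std-C.
VendorY against (Std-C, Std-B): payoffs 36, 45 → best response Std-B.
VendorY against (Std-C, Std-C): payoffs 95, 12 → best response Std-A.
VendorY against (Std-C, Std-D): payoffs 62, 10 → best response Std-A.
VendorY against (Std-D, Std-B): payoffs 12, 82 → best response Std-B.
VendorY against (Std-D, Std-C): payoffs 98, 27 → best response Std-A.
VendorY against (Std-D, Std-D): payoffs 31, 30 → best response Std-A.
VendorZ against (Std-C, Std-A): payoffs 20, 90, 34 → best response Std-C.
VendorZ against (Std-C, Std-B): payoffs 43, 10, 98 → best response Std-D.
VendorZ against (Std-D, Std-A): payoffs 96, 66, 11 → best response Std-B.
VendorZ against (Std-D, Std-B): payoffs 72, 46, 51 → best response Std-B.
Mutual best responses: (Std-D, Std-B, Std-B).

The unique pure-strategy Nash equilibrium is (Std-D, Std-B, Std-B).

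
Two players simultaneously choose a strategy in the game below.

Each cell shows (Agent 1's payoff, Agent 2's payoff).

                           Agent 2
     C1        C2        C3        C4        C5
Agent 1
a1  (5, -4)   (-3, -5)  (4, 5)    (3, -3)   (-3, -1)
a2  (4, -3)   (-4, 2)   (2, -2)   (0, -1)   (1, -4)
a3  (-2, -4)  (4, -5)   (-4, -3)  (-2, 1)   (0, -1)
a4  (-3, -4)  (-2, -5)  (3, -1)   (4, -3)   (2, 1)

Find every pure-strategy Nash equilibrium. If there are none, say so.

(a1, C1): Agent 2 can switch to C3 (-4 → 5). Not NE.
(a1, C2): Agent 1 can switch to a3 (-3 → 4). Not NE.
(a1, C3): Agent 1 gets 4, best alternative 3; Agent 2 gets 5, best alternative -1. No profitable deviation — NE.
(a1, C4): Agent 1 can switch to a4 (3 → 4). Not NE.
(a1, C5): Agent 1 can switch to a2 (-3 → 1). Not NE.
(a2, C1): Agent 1 can switch to a1 (4 → 5). Not NE.
(a2, C2): Agent 1 can switch to a1 (-4 → -3). Not NE.
(a4, C5): Agent 1 gets 2, best alternative 1; Agent 2 gets 1, best alternative -1. No profitable deviation — NE.
(The remaining 12 profiles each have a profitable deviation by the same check.)

Pure-strategy Nash equilibria: (a1, C3) and (a4, C5)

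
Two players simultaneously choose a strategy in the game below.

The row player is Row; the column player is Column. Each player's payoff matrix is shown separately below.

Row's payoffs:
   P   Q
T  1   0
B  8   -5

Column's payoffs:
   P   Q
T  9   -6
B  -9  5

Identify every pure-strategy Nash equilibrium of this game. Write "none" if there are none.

Row against P: payoffs 1, 8 → best response B.
Row against Q: payoffs 0, -5 → best response T.
Column against T: payoffs 9, -6 → best response P.
Column against B: payoffs -9, 5 → best response Q.
No profile is a mutual best response for all players.

This game has no pure Nash equilibrium.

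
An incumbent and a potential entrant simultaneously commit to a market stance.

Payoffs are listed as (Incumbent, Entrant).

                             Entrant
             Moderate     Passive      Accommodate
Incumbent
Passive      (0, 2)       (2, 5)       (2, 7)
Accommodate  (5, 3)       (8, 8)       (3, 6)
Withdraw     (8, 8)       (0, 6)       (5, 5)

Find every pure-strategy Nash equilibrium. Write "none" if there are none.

Incumbent against Moderate: payoffs 0, 5, 8 → best response Withdraw.
Incumbent against Passive: payoffs 2, 8, 0 → best response Accommodate.
Incumbent against Accommodate: payoffs 2, 3, 5 → best response Withdraw.
Entrant against Passive: payoffs 2, 5, 7 → best response Accommodate.
Entrant against Accommodate: payoffs 3, 8, 6 → best response Passive.
Entrant against Withdraw: payoffs 8, 6, 5 → best response Moderate.
Mutual best responses: (Accommodate, Passive); (Withdraw, Moderate).

The pure Nash equilibria are (Accommodate, Passive) and (Withdraw, Moderate).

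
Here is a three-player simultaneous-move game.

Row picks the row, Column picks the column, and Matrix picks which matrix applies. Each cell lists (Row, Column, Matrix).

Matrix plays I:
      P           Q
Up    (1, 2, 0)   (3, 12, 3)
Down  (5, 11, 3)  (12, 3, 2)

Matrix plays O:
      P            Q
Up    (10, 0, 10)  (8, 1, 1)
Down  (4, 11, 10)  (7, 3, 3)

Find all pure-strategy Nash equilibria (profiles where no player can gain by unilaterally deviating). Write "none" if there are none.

There is no pure-strategy Nash equilibrium.

Row against (P, I): payoffs 1, 5 → best response Down.
Row against (P, O): payoffs 10, 4 → best response Up.
Row against (Q, I): payoffs 3, 12 → best response Down.
Row against (Q, O): payoffs 8, 7 → best response Up.
Column against (Up, I): payoffs 2, 12 → best response Q.
Column against (Up, O): payoffs 0, 1 → best response Q.
Column against (Down, I): payoffs 11, 3 → best response P.
Column against (Down, O): payoffs 11, 3 → best response P.
Matrix against (Up, P): payoffs 0, 10 → best response O.
Matrix against (Up, Q): payoffs 3, 1 → best response I.
Matrix against (Down, P): payoffs 3, 10 → best response O.
Matrix against (Down, Q): payoffs 2, 3 → best response O.
No profile is a mutual best response for all players.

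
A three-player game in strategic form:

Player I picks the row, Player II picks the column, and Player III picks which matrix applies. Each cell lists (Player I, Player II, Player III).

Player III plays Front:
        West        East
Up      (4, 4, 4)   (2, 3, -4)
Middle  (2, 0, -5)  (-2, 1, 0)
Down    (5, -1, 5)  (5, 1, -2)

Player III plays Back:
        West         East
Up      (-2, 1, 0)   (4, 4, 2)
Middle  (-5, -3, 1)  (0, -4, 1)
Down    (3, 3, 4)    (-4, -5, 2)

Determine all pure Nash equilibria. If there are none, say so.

Player I against (West, Front): payoffs 4, 2, 5 → best response Down.
Player I against (West, Back): payoffs -2, -5, 3 → best response Down.
Player I against (East, Front): payoffs 2, -2, 5 → best response Down.
Player I against (East, Back): payoffs 4, 0, -4 → best response Up.
Player II against (Up, Front): payoffs 4, 3 → best response West.
Player II against (Up, Back): payoffs 1, 4 → best response East.
Player II against (Middle, Front): payoffs 0, 1 → best response East.
Player II against (Middle, Back): payoffs -3, -4 → best response West.
Player II against (Down, Front): payoffs -1, 1 → best response East.
Player II against (Down, Back): payoffs 3, -5 → best response West.
Player III against (Up, West): payoffs 4, 0 → best response Front.
Player III against (Up, East): payoffs -4, 2 → best response Back.
Player III against (Middle, West): payoffs -5, 1 → best response Back.
Player III against (Middle, East): payoffs 0, 1 → best response Back.
Player III against (Down, West): payoffs 5, 4 → best response Front.
Player III against (Down, East): payoffs -2, 2 → best response Back.
Mutual best responses: (Up, East, Back).

(Up, East, Back)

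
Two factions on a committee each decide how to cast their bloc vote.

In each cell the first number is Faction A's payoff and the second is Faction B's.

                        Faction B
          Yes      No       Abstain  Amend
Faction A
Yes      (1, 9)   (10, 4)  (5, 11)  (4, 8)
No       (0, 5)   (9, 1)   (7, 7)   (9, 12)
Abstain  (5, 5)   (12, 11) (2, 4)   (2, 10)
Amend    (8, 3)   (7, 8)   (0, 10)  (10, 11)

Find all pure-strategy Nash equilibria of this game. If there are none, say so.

(Yes, Yes): Faction A can switch to Abstain (1 → 5). Not NE.
(Yes, No): Faction A can switch to Abstain (10 → 12). Not NE.
(Yes, Abstain): Faction A can switch to No (5 → 7). Not NE.
(Yes, Amend): Faction A can switch to No (4 → 9). Not NE.
(No, Yes): Faction A can switch to Yes (0 → 1). Not NE.
(No, No): Faction A can switch to Yes (9 → 10). Not NE.
(No, Abstain): Faction B can switch to Amend (7 → 12). Not NE.
(No, Amend): Faction A can switch to Amend (9 → 10). Not NE.
(Abstain, Yes): Faction A can switch to Amend (5 → 8). Not NE.
(Abstain, No): Faction A gets 12, best alternative 10; Faction B gets 11, best alternative 10. No profitable deviation — NE.
(Abstain, Abstain): Faction A can switch to Yes (2 → 5). Not NE.
(Amend, Amend): Faction A gets 10, best alternative 9; Faction B gets 11, best alternative 10. No profitable deviation — NE.
(The remaining 4 profiles each have a profitable deviation by the same check.)

Pure-strategy Nash equilibria: (Abstain, No), (Amend, Amend)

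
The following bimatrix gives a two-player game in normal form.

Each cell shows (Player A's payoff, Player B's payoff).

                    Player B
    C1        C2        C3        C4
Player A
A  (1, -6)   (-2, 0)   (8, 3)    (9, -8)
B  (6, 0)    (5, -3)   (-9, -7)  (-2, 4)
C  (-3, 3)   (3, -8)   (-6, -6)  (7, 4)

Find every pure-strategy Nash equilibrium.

The unique pure-strategy Nash equilibrium is (A, C3).

Player A against C1: payoffs 1, 6, -3 → best response B.
Player A against C2: payoffs -2, 5, 3 → best response B.
Player A against C3: payoffs 8, -9, -6 → best response A.
Player A against C4: payoffs 9, -2, 7 → best response A.
Player B against A: payoffs -6, 0, 3, -8 → best response C3.
Player B against B: payoffs 0, -3, -7, 4 → best response C4.
Player B against C: payoffs 3, -8, -6, 4 → best response C4.
Mutual best responses: (A, C3).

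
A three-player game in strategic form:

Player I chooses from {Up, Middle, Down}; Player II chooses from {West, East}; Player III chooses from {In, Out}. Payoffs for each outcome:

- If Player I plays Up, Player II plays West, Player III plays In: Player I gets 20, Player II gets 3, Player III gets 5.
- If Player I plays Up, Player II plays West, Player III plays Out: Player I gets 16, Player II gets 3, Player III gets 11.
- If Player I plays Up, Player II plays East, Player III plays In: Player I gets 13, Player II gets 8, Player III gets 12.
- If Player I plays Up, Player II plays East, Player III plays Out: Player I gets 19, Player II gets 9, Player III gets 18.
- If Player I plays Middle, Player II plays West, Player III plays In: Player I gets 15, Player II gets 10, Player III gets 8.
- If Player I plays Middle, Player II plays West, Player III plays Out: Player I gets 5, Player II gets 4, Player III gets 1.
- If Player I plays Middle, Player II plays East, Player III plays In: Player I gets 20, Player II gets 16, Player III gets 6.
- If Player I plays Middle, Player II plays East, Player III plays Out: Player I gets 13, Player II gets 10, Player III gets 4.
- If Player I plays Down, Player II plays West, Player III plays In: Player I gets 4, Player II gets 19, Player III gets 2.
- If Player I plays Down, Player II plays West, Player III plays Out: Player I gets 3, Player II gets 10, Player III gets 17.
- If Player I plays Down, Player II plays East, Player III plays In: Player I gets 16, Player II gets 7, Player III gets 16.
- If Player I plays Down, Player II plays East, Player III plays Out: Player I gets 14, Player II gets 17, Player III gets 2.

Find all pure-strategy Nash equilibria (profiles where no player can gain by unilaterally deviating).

The pure Nash equilibria are (Up, East, Out) and (Middle, East, In).

Mark each player's best response to every combination of opponents' strategies; a profile where every player is best-responding is a pure Nash equilibrium.
Player I against (West, In): payoffs 20, 15, 4 → best response Up.
Player I against (West, Out): payoffs 16, 5, 3 → best response Up.
Player I against (East, In): payoffs 13, 20, 16 → best response Middle.
Player I against (East, Out): payoffs 19, 13, 14 → best response Up.
Player II against (Up, In): payoffs 3, 8 → best response East.
Player II against (Up, Out): payoffs 3, 9 → best response East.
Player II against (Middle, In): payoffs 10, 16 → best response East.
Player II against (Middle, Out): payoffs 4, 10 → best response East.
Player II against (Down, In): payoffs 19, 7 → best response West.
Player II against (Down, Out): payoffs 10, 17 → best response East.
Player III against (Up, West): payoffs 5, 11 → best response Out.
Player III against (Up, East): payoffs 12, 18 → best response Out.
Player III against (Middle, West): payoffs 8, 1 → best response In.
Player III against (Middle, East): payoffs 6, 4 → best response In.
Player III against (Down, West): payoffs 2, 17 → best response Out.
Player III against (Down, East): payoffs 16, 2 → best response In.
Mutual best responses: (Up, East, Out); (Middle, East, In).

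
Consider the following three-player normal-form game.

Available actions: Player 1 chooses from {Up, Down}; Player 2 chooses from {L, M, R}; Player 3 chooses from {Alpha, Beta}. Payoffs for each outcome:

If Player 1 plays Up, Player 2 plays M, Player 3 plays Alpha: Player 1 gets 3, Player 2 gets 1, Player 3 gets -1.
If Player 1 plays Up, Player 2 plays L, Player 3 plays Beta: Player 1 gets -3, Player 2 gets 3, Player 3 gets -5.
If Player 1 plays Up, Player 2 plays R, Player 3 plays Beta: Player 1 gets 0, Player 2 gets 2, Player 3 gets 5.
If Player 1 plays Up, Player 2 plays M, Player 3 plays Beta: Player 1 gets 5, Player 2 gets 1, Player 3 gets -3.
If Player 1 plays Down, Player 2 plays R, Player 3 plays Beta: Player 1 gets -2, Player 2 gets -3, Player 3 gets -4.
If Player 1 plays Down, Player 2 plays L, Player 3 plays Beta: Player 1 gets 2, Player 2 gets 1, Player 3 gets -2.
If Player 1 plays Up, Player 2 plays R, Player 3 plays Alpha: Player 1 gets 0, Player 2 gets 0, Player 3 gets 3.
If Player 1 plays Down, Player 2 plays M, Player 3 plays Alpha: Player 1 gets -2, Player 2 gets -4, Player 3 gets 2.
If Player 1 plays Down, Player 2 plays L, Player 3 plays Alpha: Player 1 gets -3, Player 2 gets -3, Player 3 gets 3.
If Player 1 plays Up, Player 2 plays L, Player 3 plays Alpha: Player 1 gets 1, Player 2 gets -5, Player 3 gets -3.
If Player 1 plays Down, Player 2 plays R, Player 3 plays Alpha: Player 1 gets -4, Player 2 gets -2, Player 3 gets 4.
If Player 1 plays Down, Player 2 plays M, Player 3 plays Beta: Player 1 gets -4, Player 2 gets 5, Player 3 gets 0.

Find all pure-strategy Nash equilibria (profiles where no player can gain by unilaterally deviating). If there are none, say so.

The unique pure-strategy Nash equilibrium is (Up, M, Alpha).

(Up, L, Alpha): Player 2 can switch to M (-5 → 1). Not NE.
(Up, L, Beta): Player 1 can switch to Down (-3 → 2). Not NE.
(Up, M, Alpha): Player 1 gets 3, best alternative -2; Player 2 gets 1, best alternative 0; Player 3 gets -1, best alternative -3. No profitable deviation — NE.
(Up, M, Beta): Player 2 can switch to L (1 → 3). Not NE.
(Up, R, Alpha): Player 2 can switch to M (0 → 1). Not NE.
(Up, R, Beta): Player 2 can switch to L (2 → 3). Not NE.
(Down, L, Alpha): Player 1 can switch to Up (-3 → 1). Not NE.
(Down, L, Beta): Player 2 can switch to M (1 → 5). Not NE.
(Down, M, Alpha): Player 1 can switch to Up (-2 → 3). Not NE.
(The remaining 3 profiles each have a profitable deviation by the same check.)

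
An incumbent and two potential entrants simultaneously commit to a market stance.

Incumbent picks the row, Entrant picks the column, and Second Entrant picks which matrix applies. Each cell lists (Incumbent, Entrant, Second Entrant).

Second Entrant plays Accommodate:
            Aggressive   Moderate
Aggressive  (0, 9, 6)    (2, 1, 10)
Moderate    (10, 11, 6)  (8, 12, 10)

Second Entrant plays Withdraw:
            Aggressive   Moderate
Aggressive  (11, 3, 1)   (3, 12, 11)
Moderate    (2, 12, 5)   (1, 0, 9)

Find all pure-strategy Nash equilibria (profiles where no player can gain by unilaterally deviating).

The pure Nash equilibria are (Aggressive, Moderate, Withdraw) and (Moderate, Moderate, Accommodate).

For each player, find the best response to each opponent profile; mutual best responses are the pure NE.
Incumbent against (Aggressive, Accommodate): payoffs 0, 10 → best response Moderate.
Incumbent against (Aggressive, Withdraw): payoffs 11, 2 → best response Aggressive.
Incumbent against (Moderate, Accommodate): payoffs 2, 8 → best response Moderate.
Incumbent against (Moderate, Withdraw): payoffs 3, 1 → best response Aggressive.
Entrant against (Aggressive, Accommodate): payoffs 9, 1 → best response Aggressive.
Entrant against (Aggressive, Withdraw): payoffs 3, 12 → best response Moderate.
Entrant against (Moderate, Accommodate): payoffs 11, 12 → best response Moderate.
Entrant against (Moderate, Withdraw): payoffs 12, 0 → best response Aggressive.
Second Entrant against (Aggressive, Aggressive): payoffs 6, 1 → best response Accommodate.
Second Entrant against (Aggressive, Moderate): payoffs 10, 11 → best response Withdraw.
Second Entrant against (Moderate, Aggressive): payoffs 6, 5 → best response Accommodate.
Second Entrant against (Moderate, Moderate): payoffs 10, 9 → best response Accommodate.
Mutual best responses: (Aggressive, Moderate, Withdraw); (Moderate, Moderate, Accommodate).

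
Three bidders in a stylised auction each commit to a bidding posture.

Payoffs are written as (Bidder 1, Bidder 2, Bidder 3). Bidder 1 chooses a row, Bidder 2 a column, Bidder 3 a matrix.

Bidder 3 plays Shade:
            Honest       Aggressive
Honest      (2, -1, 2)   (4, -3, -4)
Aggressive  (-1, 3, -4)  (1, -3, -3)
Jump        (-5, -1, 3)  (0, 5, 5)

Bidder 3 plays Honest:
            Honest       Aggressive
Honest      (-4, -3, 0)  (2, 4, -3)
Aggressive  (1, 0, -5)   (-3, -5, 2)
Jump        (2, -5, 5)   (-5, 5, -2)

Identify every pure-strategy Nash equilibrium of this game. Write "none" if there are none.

Mark each player's best response to every combination of opponents' strategies; a profile where every player is best-responding is a pure Nash equilibrium.
Bidder 1 against (Honest, Shade): payoffs 2, -1, -5 → best response Honest.
Bidder 1 against (Honest, Honest): payoffs -4, 1, 2 → best response Jump.
Bidder 1 against (Aggressive, Shade): payoffs 4, 1, 0 → best response Honest.
Bidder 1 against (Aggressive, Honest): payoffs 2, -3, -5 → best response Honest.
Bidder 2 against (Honest, Shade): payoffs -1, -3 → best response Honest.
Bidder 2 against (Honest, Honest): payoffs -3, 4 → best response Aggressive.
Bidder 2 against (Aggressive, Shade): payoffs 3, -3 → best response Honest.
Bidder 2 against (Aggressive, Honest): payoffs 0, -5 → best response Honest.
Bidder 2 against (Jump, Shade): payoffs -1, 5 → best response Aggressive.
Bidder 2 against (Jump, Honest): payoffs -5, 5 → best response Aggressive.
Bidder 3 against (Honest, Honest): payoffs 2, 0 → best response Shade.
Bidder 3 against (Honest, Aggressive): payoffs -4, -3 → best response Honest.
Bidder 3 against (Aggressive, Honest): payoffs -4, -5 → best response Shade.
Bidder 3 against (Aggressive, Aggressive): payoffs -3, 2 → best response Honest.
Bidder 3 against (Jump, Honest): payoffs 3, 5 → best response Honest.
Bidder 3 against (Jump, Aggressive): payoffs 5, -2 → best response Shade.
Mutual best responses: (Honest, Honest, Shade); (Honest, Aggressive, Honest).

(Honest, Honest, Shade); (Honest, Aggressive, Honest)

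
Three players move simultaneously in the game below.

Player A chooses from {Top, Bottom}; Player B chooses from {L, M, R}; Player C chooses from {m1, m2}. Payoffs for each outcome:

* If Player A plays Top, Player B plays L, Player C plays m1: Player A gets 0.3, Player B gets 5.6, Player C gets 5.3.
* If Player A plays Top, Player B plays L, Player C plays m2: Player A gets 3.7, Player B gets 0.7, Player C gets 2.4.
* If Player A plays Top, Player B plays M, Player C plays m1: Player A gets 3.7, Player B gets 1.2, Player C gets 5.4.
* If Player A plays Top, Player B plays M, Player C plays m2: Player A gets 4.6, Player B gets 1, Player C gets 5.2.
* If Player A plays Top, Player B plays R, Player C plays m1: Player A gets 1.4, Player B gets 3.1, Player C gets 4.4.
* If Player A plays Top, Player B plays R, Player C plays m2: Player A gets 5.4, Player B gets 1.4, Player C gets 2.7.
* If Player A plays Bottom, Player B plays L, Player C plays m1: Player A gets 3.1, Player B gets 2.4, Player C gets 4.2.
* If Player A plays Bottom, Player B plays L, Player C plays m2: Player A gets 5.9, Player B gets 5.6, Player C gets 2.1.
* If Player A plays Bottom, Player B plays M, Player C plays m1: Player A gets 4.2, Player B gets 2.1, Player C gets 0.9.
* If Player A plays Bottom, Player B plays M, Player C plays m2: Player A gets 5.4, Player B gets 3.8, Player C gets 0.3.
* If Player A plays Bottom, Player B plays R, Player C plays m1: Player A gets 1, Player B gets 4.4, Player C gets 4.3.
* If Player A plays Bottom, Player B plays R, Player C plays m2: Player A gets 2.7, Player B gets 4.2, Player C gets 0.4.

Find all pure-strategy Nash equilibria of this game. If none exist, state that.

Player A against (L, m1): payoffs 0.3, 3.1 → best response Bottom.
Player A against (L, m2): payoffs 3.7, 5.9 → best response Bottom.
Player A against (M, m1): payoffs 3.7, 4.2 → best response Bottom.
Player A against (M, m2): payoffs 4.6, 5.4 → best response Bottom.
Player A against (R, m1): payoffs 1.4, 1 → best response Top.
Player A against (R, m2): payoffs 5.4, 2.7 → best response Top.
Player B against (Top, m1): payoffs 5.6, 1.2, 3.1 → best response L.
Player B against (Top, m2): payoffs 0.7, 1, 1.4 → best response R.
Player B against (Bottom, m1): payoffs 2.4, 2.1, 4.4 → best response R.
Player B against (Bottom, m2): payoffs 5.6, 3.8, 4.2 → best response L.
Player C against (Top, L): payoffs 5.3, 2.4 → best response m1.
Player C against (Top, M): payoffs 5.4, 5.2 → best response m1.
Player C against (Top, R): payoffs 4.4, 2.7 → best response m1.
Player C against (Bottom, L): payoffs 4.2, 2.1 → best response m1.
Player C against (Bottom, M): payoffs 0.9, 0.3 → best response m1.
Player C against (Bottom, R): payoffs 4.3, 0.4 → best response m1.
No profile is a mutual best response for all players.

none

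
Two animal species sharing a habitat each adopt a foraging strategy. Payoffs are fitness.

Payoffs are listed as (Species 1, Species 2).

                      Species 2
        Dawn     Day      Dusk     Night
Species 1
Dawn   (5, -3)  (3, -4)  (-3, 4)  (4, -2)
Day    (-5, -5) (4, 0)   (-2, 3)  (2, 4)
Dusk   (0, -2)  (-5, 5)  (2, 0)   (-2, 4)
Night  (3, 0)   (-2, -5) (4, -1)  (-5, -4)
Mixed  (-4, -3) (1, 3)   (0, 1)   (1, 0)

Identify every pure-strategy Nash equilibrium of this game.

No pure-strategy Nash equilibrium.

Species 1 against Dawn: payoffs 5, -5, 0, 3, -4 → best response Dawn.
Species 1 against Day: payoffs 3, 4, -5, -2, 1 → best response Day.
Species 1 against Dusk: payoffs -3, -2, 2, 4, 0 → best response Night.
Species 1 against Night: payoffs 4, 2, -2, -5, 1 → best response Dawn.
Species 2 against Dawn: payoffs -3, -4, 4, -2 → best response Dusk.
Species 2 against Day: payoffs -5, 0, 3, 4 → best response Night.
Species 2 against Dusk: payoffs -2, 5, 0, 4 → best response Day.
Species 2 against Night: payoffs 0, -5, -1, -4 → best response Dawn.
Species 2 against Mixed: payoffs -3, 3, 1, 0 → best response Day.
No profile is a mutual best response for all players.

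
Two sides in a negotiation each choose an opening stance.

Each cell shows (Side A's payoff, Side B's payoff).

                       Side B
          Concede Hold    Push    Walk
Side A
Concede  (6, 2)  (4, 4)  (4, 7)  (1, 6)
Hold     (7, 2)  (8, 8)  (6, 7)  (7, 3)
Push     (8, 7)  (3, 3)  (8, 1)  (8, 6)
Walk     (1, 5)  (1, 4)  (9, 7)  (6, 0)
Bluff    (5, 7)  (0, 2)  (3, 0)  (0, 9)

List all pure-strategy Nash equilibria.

(Hold, Hold); (Push, Concede); (Walk, Push)

(Concede, Concede): Side A can switch to Hold (6 → 7). Not NE.
(Concede, Hold): Side A can switch to Hold (4 → 8). Not NE.
(Concede, Push): Side A can switch to Hold (4 → 6). Not NE.
(Concede, Walk): Side A can switch to Hold (1 → 7). Not NE.
(Hold, Concede): Side A can switch to Push (7 → 8). Not NE.
(Hold, Hold): Side A gets 8, best alternative 4; Side B gets 8, best alternative 7. No profitable deviation — NE.
(Hold, Push): Side A can switch to Push (6 → 8). Not NE.
(Push, Concede): Side A gets 8, best alternative 7; Side B gets 7, best alternative 6. No profitable deviation — NE.
(Walk, Push): Side A gets 9, best alternative 8; Side B gets 7, best alternative 5. No profitable deviation — NE.
(The remaining 11 profiles each have a profitable deviation by the same check.)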